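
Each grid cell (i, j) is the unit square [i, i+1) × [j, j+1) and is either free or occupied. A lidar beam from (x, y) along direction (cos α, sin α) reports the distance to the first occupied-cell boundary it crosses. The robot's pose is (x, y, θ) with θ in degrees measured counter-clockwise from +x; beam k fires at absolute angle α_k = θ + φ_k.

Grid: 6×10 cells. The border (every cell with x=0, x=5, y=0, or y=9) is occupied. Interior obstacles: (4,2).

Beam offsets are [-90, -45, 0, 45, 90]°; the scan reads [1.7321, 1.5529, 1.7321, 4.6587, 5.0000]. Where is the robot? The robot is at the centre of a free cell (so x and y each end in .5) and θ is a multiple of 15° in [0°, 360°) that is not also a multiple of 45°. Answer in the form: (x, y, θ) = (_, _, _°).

(x, y, θ) = (3.5, 4.5, 30°)

Candidates: 31 free-cell centres × 16 headings = 496 poses. Raycast each; keep the one whose scan matches to 4 dp.
  (2.5, 7.5, 150°): beam 4 = 1.5529 ≠ 4.6587 ✗
  (4.5, 4.5, 15°): beam 1 = 1.5529 ≠ 1.7321 ✗
  (4.5, 8.5, 330°): beam 1 = 7.0000 ≠ 1.7321 ✗
  (2.5, 8.5, 300°): beam 2 = 5.7956 ≠ 1.5529 ✗
  …
  (3.5, 4.5, 30°): r_1=1.7321, r_2=1.5529, r_3=1.7321, r_4=4.6587, r_5=5.0000 — all match ✓
Unique over the lattice → pose = (3.5, 4.5, 30°).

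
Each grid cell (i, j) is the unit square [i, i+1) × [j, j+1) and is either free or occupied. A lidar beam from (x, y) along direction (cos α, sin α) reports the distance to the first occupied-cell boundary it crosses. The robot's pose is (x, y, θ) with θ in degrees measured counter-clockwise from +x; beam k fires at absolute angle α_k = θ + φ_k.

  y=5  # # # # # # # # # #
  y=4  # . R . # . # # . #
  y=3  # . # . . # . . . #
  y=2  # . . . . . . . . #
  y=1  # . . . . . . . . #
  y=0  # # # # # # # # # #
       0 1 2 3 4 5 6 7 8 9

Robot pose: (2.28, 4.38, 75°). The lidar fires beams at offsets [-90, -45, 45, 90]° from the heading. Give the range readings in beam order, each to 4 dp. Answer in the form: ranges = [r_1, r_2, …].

ranges = [2.8160, 1.2400, 0.7159, 1.3252]

beam 1: φ=-90°, α=345°
  cosα=0.9659 sinα=-0.2588 | (2,4) | tMaxX 0.7454 tMaxY 1.4682 | tΔX 1.0353 tΔY 3.8637
    t=0.7454 [x] (3,4)
    t=1.4682 [y] (3,3)
    t=1.7807 [x] (4,3)
    t=2.8160 [x] (5,3) — stop
  → r_1 = 2.8160
beam 2: φ=-45°, α=30°
  cosα=0.8660 sinα=0.5000 | (2,4) | tMaxX 0.8314 tMaxY 1.2400 | tΔX 1.1547 tΔY 2.0000
    t=0.8314 [x] (3,4)
    t=1.2400 [y] (3,5) — stop
  → r_2 = 1.2400
beam 3: φ=45°, α=120°
  cosα=-0.5000 sinα=0.8660 | (2,4) | tMaxX 0.5600 tMaxY 0.7159 | tΔX 2.0000 tΔY 1.1547
    t=0.5600 [x] (1,4)
    t=0.7159 [y] (1,5) — stop
  → r_3 = 0.7159
beam 4: φ=90°, α=165°
  cosα=-0.9659 sinα=0.2588 | (2,4) | tMaxX 0.2899 tMaxY 2.3955 | tΔX 1.0353 tΔY 3.8637
    t=0.2899 [x] (1,4)
    t=1.3252 [x] (0,4) — stop
  → r_4 = 1.3252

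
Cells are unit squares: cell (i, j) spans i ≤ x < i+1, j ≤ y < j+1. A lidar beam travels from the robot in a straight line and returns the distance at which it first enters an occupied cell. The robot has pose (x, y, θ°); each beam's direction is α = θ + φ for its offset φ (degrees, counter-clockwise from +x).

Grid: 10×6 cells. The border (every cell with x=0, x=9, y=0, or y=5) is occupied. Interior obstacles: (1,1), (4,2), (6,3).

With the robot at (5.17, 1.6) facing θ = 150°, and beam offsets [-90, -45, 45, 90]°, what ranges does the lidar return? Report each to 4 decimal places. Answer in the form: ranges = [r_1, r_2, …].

ranges = [1.6600, 0.6568, 2.3182, 0.6928]

beam 1: φ=-90°, α=60°
  direction (0.5000, 0.8660); cell (5,1); t to first gridline: x 1.6600, y 0.4619 (then +2.0000 / +1.1547)
    (5,2) via y @ 0.4619
    (5,3) via y @ 1.6166
    (6,3) via x @ 1.6600  # hit
  → r_1 = 1.6600
beam 2: φ=-45°, α=105°
  direction (-0.2588, 0.9659); cell (5,1); t to first gridline: x 0.6568, y 0.4141 (then +3.8637 / +1.0353)
    (5,2) via y @ 0.4141
    (4,2) via x @ 0.6568  # hit
  → r_2 = 0.6568
beam 3: φ=45°, α=195°
  direction (-0.9659, -0.2588); cell (5,1); t to first gridline: x 0.1760, y 2.3182 (then +1.0353 / +3.8637)
    (4,1) via x @ 0.1760
    (3,1) via x @ 1.2113
    (2,1) via x @ 2.2465
    (2,0) via y @ 2.3182  # hit
  → r_3 = 2.3182
beam 4: φ=90°, α=240°
  direction (-0.5000, -0.8660); cell (5,1); t to first gridline: x 0.3400, y 0.6928 (then +2.0000 / +1.1547)
    (4,1) via x @ 0.3400
    (4,0) via y @ 0.6928  # hit
  → r_4 = 0.6928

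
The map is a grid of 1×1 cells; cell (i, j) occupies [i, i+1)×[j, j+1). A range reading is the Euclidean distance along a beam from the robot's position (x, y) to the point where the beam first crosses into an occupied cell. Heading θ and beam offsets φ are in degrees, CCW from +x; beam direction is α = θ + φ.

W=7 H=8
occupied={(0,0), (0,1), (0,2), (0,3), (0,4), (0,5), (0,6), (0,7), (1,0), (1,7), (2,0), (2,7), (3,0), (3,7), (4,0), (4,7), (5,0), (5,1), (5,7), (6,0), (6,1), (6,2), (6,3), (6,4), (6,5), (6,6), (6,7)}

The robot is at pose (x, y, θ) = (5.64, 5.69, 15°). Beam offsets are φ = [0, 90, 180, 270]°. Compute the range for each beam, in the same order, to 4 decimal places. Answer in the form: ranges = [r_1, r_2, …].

ranges = [0.3727, 1.3562, 4.8037, 1.3909]

beam 1: φ=0°, α=15°
  d=(0.9659,0.2588)  start (5,5)  tX=0.3727 tY=1.1977  stride 1/|dx|=1.0353 1/|dy|=3.8637
    cross x-line → (6,5), t=0.3727 (wall)
  → r_1 = 0.3727
beam 2: φ=90°, α=105°
  d=(-0.2588,0.9659)  start (5,5)  tX=2.4728 tY=0.3209  stride 1/|dx|=3.8637 1/|dy|=1.0353
    cross y-line → (5,6), t=0.3209
    cross y-line → (5,7), t=1.3562 (wall)
  → r_2 = 1.3562
beam 3: φ=180°, α=195°
  d=(-0.9659,-0.2588)  start (5,5)  tX=0.6626 tY=2.6660  stride 1/|dx|=1.0353 1/|dy|=3.8637
    cross x-line → (4,5), t=0.6626
    cross x-line → (3,5), t=1.6979
    cross y-line → (3,4), t=2.6660
    cross x-line → (2,4), t=2.7331
    cross x-line → (1,4), t=3.7684
    cross x-line → (0,4), t=4.8037 (wall)
  → r_3 = 4.8037
beam 4: φ=270°, α=285°
  d=(0.2588,-0.9659)  start (5,5)  tX=1.3909 tY=0.7143  stride 1/|dx|=3.8637 1/|dy|=1.0353
    cross y-line → (5,4), t=0.7143
    cross x-line → (6,4), t=1.3909 (wall)
  → r_4 = 1.3909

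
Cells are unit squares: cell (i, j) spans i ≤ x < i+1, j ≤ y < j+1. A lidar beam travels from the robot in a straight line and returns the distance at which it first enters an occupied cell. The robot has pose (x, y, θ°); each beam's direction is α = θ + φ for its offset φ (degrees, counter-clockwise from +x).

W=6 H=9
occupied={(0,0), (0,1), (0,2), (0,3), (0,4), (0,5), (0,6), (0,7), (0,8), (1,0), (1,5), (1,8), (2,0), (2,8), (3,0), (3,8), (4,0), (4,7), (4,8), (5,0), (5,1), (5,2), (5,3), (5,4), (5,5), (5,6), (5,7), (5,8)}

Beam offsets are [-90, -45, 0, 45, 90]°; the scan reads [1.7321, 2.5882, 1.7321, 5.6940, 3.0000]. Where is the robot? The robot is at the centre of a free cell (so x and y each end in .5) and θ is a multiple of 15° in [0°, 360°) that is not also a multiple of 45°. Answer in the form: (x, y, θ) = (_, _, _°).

Enumerate (i+0.5, j+0.5, θ) over the 26 free cells and 16 admissible headings. For each, cast all 5 beams and compare to the given ranges.
  (2.5, 2.5, 300°): beam 2 = 1.5529 ≠ 2.5882 ✗
  (3.5, 7.5, 60°): beam 1 = 0.5774 ≠ 1.7321 ✗
  (3.5, 3.5, 150°): beam 1 = 3.0000 ≠ 1.7321 ✗
  (4.5, 1.5, 255°): beam 1 = 3.6235 ≠ 1.7321 ✗
  …
  (3.5, 6.5, 210°): r_1=1.7321, r_2=2.5882, r_3=1.7321, r_4=5.6940, r_5=3.0000 — all match ✓
No second candidate reproduces the full scan.

(x, y, θ) = (3.5, 6.5, 210°)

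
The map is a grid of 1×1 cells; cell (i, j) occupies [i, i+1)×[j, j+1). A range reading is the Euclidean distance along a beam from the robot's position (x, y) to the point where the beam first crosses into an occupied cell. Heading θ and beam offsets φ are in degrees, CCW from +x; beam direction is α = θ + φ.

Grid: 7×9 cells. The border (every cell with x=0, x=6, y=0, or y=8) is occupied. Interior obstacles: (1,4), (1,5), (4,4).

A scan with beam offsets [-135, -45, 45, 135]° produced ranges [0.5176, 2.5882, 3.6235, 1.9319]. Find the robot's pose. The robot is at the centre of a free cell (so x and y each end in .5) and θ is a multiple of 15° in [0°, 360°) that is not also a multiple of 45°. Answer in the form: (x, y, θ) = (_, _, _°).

(x, y, θ) = (5.5, 5.5, 150°)

Candidates: 32 free-cell centres × 16 headings = 512 poses. Raycast each; keep the one whose scan matches to 4 dp.
  (4.5, 7.5, 150°): beam 1 = 1.5529 ≠ 0.5176 ✗
  (5.5, 1.5, 210°): beam 1 = 1.9319 ≠ 0.5176 ✗
  (5.5, 7.5, 60°): beam 1 = 1.9319 ≠ 0.5176 ✗
  (2.5, 2.5, 255°): beam 1 = 1.7321 ≠ 0.5176 ✗
  …
  (5.5, 5.5, 150°): r_1=0.5176, r_2=2.5882, r_3=3.6235, r_4=1.9319 — all match ✓
Only this pose fits every beam.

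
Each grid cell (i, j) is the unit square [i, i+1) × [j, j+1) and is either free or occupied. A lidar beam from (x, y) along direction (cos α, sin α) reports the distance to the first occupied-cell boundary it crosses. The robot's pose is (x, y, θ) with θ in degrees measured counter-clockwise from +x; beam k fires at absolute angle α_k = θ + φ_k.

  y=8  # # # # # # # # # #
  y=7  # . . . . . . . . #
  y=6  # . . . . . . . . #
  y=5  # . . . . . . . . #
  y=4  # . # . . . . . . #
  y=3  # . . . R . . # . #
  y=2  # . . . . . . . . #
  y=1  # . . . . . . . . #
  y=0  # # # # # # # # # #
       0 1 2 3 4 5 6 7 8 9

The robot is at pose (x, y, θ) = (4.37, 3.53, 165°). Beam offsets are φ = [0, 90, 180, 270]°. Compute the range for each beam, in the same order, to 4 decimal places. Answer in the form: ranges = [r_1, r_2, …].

ranges = [1.8159, 2.6192, 4.7933, 4.6277]

beam 1: φ=0°, α=165°
  cosα=-0.9659 sinα=0.2588 | (4,3) | tMaxX 0.3831 tMaxY 1.8159 | tΔX 1.0353 tΔY 3.8637
    t=0.3831 [x] (3,3)
    t=1.4183 [x] (2,3)
    t=1.8159 [y] (2,4) — stop
  → r_1 = 1.8159
beam 2: φ=90°, α=255°
  cosα=-0.2588 sinα=-0.9659 | (4,3) | tMaxX 1.4296 tMaxY 0.5487 | tΔX 3.8637 tΔY 1.0353
    t=0.5487 [y] (4,2)
    t=1.4296 [x] (3,2)
    t=1.5840 [y] (3,1)
    t=2.6192 [y] (3,0) — stop
  → r_2 = 2.6192
beam 3: φ=180°, α=345°
  cosα=0.9659 sinα=-0.2588 | (4,3) | tMaxX 0.6522 tMaxY 2.0478 | tΔX 1.0353 tΔY 3.8637
    t=0.6522 [x] (5,3)
    t=1.6875 [x] (6,3)
    t=2.0478 [y] (6,2)
    t=2.7228 [x] (7,2)
    t=3.7581 [x] (8,2)
    t=4.7933 [x] (9,2) — stop
  → r_3 = 4.7933
beam 4: φ=270°, α=75°
  cosα=0.2588 sinα=0.9659 | (4,3) | tMaxX 2.4341 tMaxY 0.4866 | tΔX 3.8637 tΔY 1.0353
    t=0.4866 [y] (4,4)
    t=1.5219 [y] (4,5)
    t=2.4341 [x] (5,5)
    t=2.5571 [y] (5,6)
    t=3.5924 [y] (5,7)
    t=4.6277 [y] (5,8) — stop
  → r_4 = 4.6277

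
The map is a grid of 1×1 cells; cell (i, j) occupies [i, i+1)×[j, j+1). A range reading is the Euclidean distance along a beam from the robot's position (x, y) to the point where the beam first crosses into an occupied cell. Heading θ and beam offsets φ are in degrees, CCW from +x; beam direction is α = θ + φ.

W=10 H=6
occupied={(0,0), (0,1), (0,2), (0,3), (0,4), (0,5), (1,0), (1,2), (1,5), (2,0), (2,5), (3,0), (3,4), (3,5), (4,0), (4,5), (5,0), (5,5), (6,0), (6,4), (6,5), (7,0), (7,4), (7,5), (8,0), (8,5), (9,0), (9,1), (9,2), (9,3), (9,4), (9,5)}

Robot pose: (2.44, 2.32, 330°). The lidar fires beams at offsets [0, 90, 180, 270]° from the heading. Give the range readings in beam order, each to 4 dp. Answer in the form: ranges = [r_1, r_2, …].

ranges = [2.6400, 1.9399, 0.5081, 1.5242]

beam 1: φ=0°, α=330°
  dir = (cos 330°, sin 330°) = (0.8660, -0.5000); from cell (2,2)
  next x-line at t=0.6466, next y-line at t=0.6400; Δt_x=1.1547, Δt_y=2.0000
    y: enter (2,1) at t=0.6400
    x: enter (3,1) at t=0.6466
    x: enter (4,1) at t=1.8013
    y: enter (4,0) at t=2.6400 ← occupied
  → r_1 = 2.6400
beam 2: φ=90°, α=60°
  dir = (cos 60°, sin 60°) = (0.5000, 0.8660); from cell (2,2)
  next x-line at t=1.1200, next y-line at t=0.7852; Δt_x=2.0000, Δt_y=1.1547
    y: enter (2,3) at t=0.7852
    x: enter (3,3) at t=1.1200
    y: enter (3,4) at t=1.9399 ← occupied
  → r_2 = 1.9399
beam 3: φ=180°, α=150°
  dir = (cos 150°, sin 150°) = (-0.8660, 0.5000); from cell (2,2)
  next x-line at t=0.5081, next y-line at t=1.3600; Δt_x=1.1547, Δt_y=2.0000
    x: enter (1,2) at t=0.5081 ← occupied
  → r_3 = 0.5081
beam 4: φ=270°, α=240°
  dir = (cos 240°, sin 240°) = (-0.5000, -0.8660); from cell (2,2)
  next x-line at t=0.8800, next y-line at t=0.3695; Δt_x=2.0000, Δt_y=1.1547
    y: enter (2,1) at t=0.3695
    x: enter (1,1) at t=0.8800
    y: enter (1,0) at t=1.5242 ← occupied
  → r_4 = 1.5242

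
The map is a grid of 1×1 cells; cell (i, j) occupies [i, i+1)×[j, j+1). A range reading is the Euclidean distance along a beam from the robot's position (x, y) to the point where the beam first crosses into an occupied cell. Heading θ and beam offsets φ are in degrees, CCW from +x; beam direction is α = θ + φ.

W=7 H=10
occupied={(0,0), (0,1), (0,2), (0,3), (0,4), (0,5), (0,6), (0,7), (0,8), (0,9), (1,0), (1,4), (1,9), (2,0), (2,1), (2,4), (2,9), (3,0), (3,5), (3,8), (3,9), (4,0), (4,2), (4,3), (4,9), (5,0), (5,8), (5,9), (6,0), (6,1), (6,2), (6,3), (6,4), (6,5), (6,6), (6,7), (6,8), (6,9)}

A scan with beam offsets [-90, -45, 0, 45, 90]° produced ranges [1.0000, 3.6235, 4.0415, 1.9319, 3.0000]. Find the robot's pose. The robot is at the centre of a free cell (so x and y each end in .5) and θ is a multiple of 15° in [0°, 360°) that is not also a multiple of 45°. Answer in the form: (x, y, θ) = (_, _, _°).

Enumerate (i+0.5, j+0.5, θ) over the 32 free cells and 16 admissible headings. For each, cast all 5 beams and compare to the given ranges.
  (3.5, 1.5, 240°): beam 1 = 0.5774 ≠ 1.0000 ✗
  (5.5, 5.5, 195°): beam 1 = 3.6235 ≠ 1.0000 ✗
  (3.5, 4.5, 210°): beam 1 = 0.5774 ≠ 1.0000 ✗
  (4.5, 4.5, 150°): beam 1 = 3.0000 ≠ 1.0000 ✗
  (1.5, 5.5, 150°): beam 1 = 3.0000 ≠ 1.0000 ✗
  …
  (4.5, 7.5, 210°): r_1=1.0000, r_2=3.6235, r_3=4.0415, r_4=1.9319, r_5=3.0000 — all match ✓
Only this pose fits every beam.

(x, y, θ) = (4.5, 7.5, 210°)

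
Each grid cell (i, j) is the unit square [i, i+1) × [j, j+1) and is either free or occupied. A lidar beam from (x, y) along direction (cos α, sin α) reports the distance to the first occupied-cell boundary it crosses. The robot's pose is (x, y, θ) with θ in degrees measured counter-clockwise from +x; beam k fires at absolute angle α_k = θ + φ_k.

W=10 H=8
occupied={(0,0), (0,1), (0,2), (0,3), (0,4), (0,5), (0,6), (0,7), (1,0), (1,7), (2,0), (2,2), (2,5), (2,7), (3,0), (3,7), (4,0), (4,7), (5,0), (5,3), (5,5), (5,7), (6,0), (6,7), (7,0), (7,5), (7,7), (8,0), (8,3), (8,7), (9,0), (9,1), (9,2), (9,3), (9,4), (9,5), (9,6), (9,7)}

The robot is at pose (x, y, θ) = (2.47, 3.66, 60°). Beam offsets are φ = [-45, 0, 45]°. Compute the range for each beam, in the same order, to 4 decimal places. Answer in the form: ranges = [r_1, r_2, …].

ranges = [5.1774, 3.8567, 1.3873]

beam 1: φ=-45°, α=15°
  dir = (cos 15°, sin 15°) = (0.9659, 0.2588); from cell (2,3)
  next x-line at t=0.5487, next y-line at t=1.3137; Δt_x=1.0353, Δt_y=3.8637
    x: enter (3,3) at t=0.5487
    y: enter (3,4) at t=1.3137
    x: enter (4,4) at t=1.5840
    x: enter (5,4) at t=2.6192
    x: enter (6,4) at t=3.6545
    x: enter (7,4) at t=4.6898
    y: enter (7,5) at t=5.1774 ← occupied
  → r_1 = 5.1774
beam 2: φ=0°, α=60°
  dir = (cos 60°, sin 60°) = (0.5000, 0.8660); from cell (2,3)
  next x-line at t=1.0600, next y-line at t=0.3926; Δt_x=2.0000, Δt_y=1.1547
    y: enter (2,4) at t=0.3926
    x: enter (3,4) at t=1.0600
    y: enter (3,5) at t=1.5473
    y: enter (3,6) at t=2.7020
    x: enter (4,6) at t=3.0600
    y: enter (4,7) at t=3.8567 ← occupied
  → r_2 = 3.8567
beam 3: φ=45°, α=105°
  dir = (cos 105°, sin 105°) = (-0.2588, 0.9659); from cell (2,3)
  next x-line at t=1.8159, next y-line at t=0.3520; Δt_x=3.8637, Δt_y=1.0353
    y: enter (2,4) at t=0.3520
    y: enter (2,5) at t=1.3873 ← occupied
  → r_3 = 1.3873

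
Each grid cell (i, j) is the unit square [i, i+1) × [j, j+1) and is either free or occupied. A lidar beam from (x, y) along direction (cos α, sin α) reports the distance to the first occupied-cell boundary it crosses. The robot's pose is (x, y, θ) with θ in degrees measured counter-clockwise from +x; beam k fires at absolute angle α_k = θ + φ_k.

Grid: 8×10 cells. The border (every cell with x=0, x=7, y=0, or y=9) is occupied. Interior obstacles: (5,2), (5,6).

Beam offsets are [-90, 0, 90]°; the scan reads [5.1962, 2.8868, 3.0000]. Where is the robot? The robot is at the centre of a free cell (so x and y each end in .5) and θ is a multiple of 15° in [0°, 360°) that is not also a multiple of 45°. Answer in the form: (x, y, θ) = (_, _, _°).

(x, y, θ) = (2.5, 5.5, 30°)

The pose lattice has 46·16 = 736 candidates. Test each by forward raycasting.
  (1.5, 8.5, 210°): beam 1 = 0.5774 ≠ 5.1962 ✗
  (2.5, 1.5, 285°): beam 1 = 1.5529 ≠ 5.1962 ✗
  (5.5, 8.5, 240°): beam 1 = 1.0000 ≠ 5.1962 ✗
  …
  (2.5, 5.5, 30°): r_1=5.1962, r_2=2.8868, r_3=3.0000 — all match ✓
Only this pose fits every beam.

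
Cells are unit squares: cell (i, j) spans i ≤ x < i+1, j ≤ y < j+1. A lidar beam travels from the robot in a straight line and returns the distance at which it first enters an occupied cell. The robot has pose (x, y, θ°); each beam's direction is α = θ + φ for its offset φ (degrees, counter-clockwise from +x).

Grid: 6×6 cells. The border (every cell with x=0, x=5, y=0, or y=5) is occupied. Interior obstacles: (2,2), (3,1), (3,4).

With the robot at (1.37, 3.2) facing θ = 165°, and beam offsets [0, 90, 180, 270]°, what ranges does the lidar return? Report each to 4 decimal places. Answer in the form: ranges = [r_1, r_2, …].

beam 1: φ=0°, α=165°
  cosα=-0.9659 sinα=0.2588 | (1,3) | tMaxX 0.3831 tMaxY 3.0910 | tΔX 1.0353 tΔY 3.8637
    t=0.3831 [x] (0,3) — stop
  → r_1 = 0.3831
beam 2: φ=90°, α=255°
  cosα=-0.2588 sinα=-0.9659 | (1,3) | tMaxX 1.4296 tMaxY 0.2071 | tΔX 3.8637 tΔY 1.0353
    t=0.2071 [y] (1,2)
    t=1.2423 [y] (1,1)
    t=1.4296 [x] (0,1) — stop
  → r_2 = 1.4296
beam 3: φ=180°, α=345°
  cosα=0.9659 sinα=-0.2588 | (1,3) | tMaxX 0.6522 tMaxY 0.7727 | tΔX 1.0353 tΔY 3.8637
    t=0.6522 [x] (2,3)
    t=0.7727 [y] (2,2) — stop
  → r_3 = 0.7727
beam 4: φ=270°, α=75°
  cosα=0.2588 sinα=0.9659 | (1,3) | tMaxX 2.4341 tMaxY 0.8282 | tΔX 3.8637 tΔY 1.0353
    t=0.8282 [y] (1,4)
    t=1.8635 [y] (1,5) — stop
  → r_4 = 1.8635

ranges = [0.3831, 1.4296, 0.7727, 1.8635]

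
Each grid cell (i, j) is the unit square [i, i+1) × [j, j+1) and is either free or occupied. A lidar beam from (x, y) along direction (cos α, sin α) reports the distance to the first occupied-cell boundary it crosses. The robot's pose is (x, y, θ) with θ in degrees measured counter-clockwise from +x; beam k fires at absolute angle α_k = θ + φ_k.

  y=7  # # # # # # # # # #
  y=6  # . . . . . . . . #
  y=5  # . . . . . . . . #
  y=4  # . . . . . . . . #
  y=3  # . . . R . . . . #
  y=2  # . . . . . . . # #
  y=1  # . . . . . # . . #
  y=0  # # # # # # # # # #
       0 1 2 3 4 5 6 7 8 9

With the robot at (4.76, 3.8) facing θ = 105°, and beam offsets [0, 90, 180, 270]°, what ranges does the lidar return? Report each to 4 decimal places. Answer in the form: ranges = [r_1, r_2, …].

ranges = [3.3129, 3.8926, 2.8988, 4.3896]

beam 1: φ=0°, α=105°
  cosα=-0.2588 sinα=0.9659 | (4,3) | tMaxX 2.9364 tMaxY 0.2071 | tΔX 3.8637 tΔY 1.0353
    t=0.2071 [y] (4,4)
    t=1.2423 [y] (4,5)
    t=2.2776 [y] (4,6)
    t=2.9364 [x] (3,6)
    t=3.3129 [y] (3,7) — stop
  → r_1 = 3.3129
beam 2: φ=90°, α=195°
  cosα=-0.9659 sinα=-0.2588 | (4,3) | tMaxX 0.7868 tMaxY 3.0910 | tΔX 1.0353 tΔY 3.8637
    t=0.7868 [x] (3,3)
    t=1.8221 [x] (2,3)
    t=2.8574 [x] (1,3)
    t=3.0910 [y] (1,2)
    t=3.8926 [x] (0,2) — stop
  → r_2 = 3.8926
beam 3: φ=180°, α=285°
  cosα=0.2588 sinα=-0.9659 | (4,3) | tMaxX 0.9273 tMaxY 0.8282 | tΔX 3.8637 tΔY 1.0353
    t=0.8282 [y] (4,2)
    t=0.9273 [x] (5,2)
    t=1.8635 [y] (5,1)
    t=2.8988 [y] (5,0) — stop
  → r_3 = 2.8988
beam 4: φ=270°, α=15°
  cosα=0.9659 sinα=0.2588 | (4,3) | tMaxX 0.2485 tMaxY 0.7727 | tΔX 1.0353 tΔY 3.8637
    t=0.2485 [x] (5,3)
    t=0.7727 [y] (5,4)
    t=1.2837 [x] (6,4)
    t=2.3190 [x] (7,4)
    t=3.3543 [x] (8,4)
    t=4.3896 [x] (9,4) — stop
  → r_4 = 4.3896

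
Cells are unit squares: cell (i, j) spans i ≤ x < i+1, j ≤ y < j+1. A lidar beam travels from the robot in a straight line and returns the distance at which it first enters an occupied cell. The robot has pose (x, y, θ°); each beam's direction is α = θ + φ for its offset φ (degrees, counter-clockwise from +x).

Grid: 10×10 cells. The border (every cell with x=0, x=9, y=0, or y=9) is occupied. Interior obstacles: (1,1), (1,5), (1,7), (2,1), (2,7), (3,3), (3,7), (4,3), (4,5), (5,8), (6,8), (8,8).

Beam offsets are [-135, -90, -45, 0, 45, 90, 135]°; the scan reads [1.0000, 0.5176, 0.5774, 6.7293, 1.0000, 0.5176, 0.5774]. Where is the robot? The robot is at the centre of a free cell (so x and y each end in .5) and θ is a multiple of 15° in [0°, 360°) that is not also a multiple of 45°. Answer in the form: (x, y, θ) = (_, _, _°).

Candidates: 52 free-cell centres × 16 headings = 832 poses. Raycast each; keep the one whose scan matches to 4 dp.
  (2.5, 3.5, 15°): beam 1 = 1.7321 ≠ 1.0000 ✗
  (2.5, 5.5, 75°): beam 1 = 1.7321 ≠ 1.0000 ✗
  (2.5, 8.5, 150°): beam 1 = 1.9319 ≠ 1.0000 ✗
  (6.5, 3.5, 165°): beam 1 = 2.8868 ≠ 1.0000 ✗
  …
  (2.5, 8.5, 345°): r_1=1.0000, r_2=0.5176, r_3=0.5774, r_4=6.7293, r_5=1.0000, r_6=0.5176, r_7=0.5774 — all match ✓
Only this pose fits every beam.

(x, y, θ) = (2.5, 8.5, 345°)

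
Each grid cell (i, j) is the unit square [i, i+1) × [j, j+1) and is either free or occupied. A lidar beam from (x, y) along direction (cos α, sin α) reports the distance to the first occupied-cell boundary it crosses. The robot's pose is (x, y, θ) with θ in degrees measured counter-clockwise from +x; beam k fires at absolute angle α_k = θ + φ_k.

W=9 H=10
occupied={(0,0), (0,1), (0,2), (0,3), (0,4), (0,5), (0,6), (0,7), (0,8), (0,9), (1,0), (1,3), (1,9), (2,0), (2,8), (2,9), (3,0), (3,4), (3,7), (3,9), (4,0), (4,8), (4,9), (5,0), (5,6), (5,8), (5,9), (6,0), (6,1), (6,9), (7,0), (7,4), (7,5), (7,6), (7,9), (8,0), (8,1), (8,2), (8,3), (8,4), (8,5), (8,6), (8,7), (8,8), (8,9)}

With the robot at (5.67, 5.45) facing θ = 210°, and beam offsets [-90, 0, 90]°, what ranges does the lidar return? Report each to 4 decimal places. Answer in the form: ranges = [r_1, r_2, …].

ranges = [0.6351, 1.9283, 4.6600]

beam 1: φ=-90°, α=120°
  cosα=-0.5000 sinα=0.8660 | (5,5) | tMaxX 1.3400 tMaxY 0.6351 | tΔX 2.0000 tΔY 1.1547
    t=0.6351 [y] (5,6) — stop
  → r_1 = 0.6351
beam 2: φ=0°, α=210°
  cosα=-0.8660 sinα=-0.5000 | (5,5) | tMaxX 0.7736 tMaxY 0.9000 | tΔX 1.1547 tΔY 2.0000
    t=0.7736 [x] (4,5)
    t=0.9000 [y] (4,4)
    t=1.9283 [x] (3,4) — stop
  → r_2 = 1.9283
beam 3: φ=90°, α=300°
  cosα=0.5000 sinα=-0.8660 | (5,5) | tMaxX 0.6600 tMaxY 0.5196 | tΔX 2.0000 tΔY 1.1547
    t=0.5196 [y] (5,4)
    t=0.6600 [x] (6,4)
    t=1.6743 [y] (6,3)
    t=2.6600 [x] (7,3)
    t=2.8290 [y] (7,2)
    t=3.9837 [y] (7,1)
    t=4.6600 [x] (8,1) — stop
  → r_3 = 4.6600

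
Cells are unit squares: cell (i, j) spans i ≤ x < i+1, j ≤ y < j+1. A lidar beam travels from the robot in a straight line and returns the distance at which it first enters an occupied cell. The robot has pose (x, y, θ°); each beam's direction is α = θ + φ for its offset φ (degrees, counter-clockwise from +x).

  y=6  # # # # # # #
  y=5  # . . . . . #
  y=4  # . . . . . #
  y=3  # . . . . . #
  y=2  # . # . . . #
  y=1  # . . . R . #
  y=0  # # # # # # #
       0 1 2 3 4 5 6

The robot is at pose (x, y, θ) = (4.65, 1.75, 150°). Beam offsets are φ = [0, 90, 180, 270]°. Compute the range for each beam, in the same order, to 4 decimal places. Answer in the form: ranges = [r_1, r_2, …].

beam 1: φ=0°, α=150°
  direction (-0.8660, 0.5000); cell (4,1); t to first gridline: x 0.7506, y 0.5000 (then +1.1547 / +2.0000)
    (4,2) via y @ 0.5000
    (3,2) via x @ 0.7506
    (2,2) via x @ 1.9053  # hit
  → r_1 = 1.9053
beam 2: φ=90°, α=240°
  direction (-0.5000, -0.8660); cell (4,1); t to first gridline: x 1.3000, y 0.8660 (then +2.0000 / +1.1547)
    (4,0) via y @ 0.8660  # hit
  → r_2 = 0.8660
beam 3: φ=180°, α=330°
  direction (0.8660, -0.5000); cell (4,1); t to first gridline: x 0.4041, y 1.5000 (then +1.1547 / +2.0000)
    (5,1) via x @ 0.4041
    (5,0) via y @ 1.5000  # hit
  → r_3 = 1.5000
beam 4: φ=270°, α=60°
  direction (0.5000, 0.8660); cell (4,1); t to first gridline: x 0.7000, y 0.2887 (then +2.0000 / +1.1547)
    (4,2) via y @ 0.2887
    (5,2) via x @ 0.7000
    (5,3) via y @ 1.4434
    (5,4) via y @ 2.5981
    (6,4) via x @ 2.7000  # hit
  → r_4 = 2.7000

ranges = [1.9053, 0.8660, 1.5000, 2.7000]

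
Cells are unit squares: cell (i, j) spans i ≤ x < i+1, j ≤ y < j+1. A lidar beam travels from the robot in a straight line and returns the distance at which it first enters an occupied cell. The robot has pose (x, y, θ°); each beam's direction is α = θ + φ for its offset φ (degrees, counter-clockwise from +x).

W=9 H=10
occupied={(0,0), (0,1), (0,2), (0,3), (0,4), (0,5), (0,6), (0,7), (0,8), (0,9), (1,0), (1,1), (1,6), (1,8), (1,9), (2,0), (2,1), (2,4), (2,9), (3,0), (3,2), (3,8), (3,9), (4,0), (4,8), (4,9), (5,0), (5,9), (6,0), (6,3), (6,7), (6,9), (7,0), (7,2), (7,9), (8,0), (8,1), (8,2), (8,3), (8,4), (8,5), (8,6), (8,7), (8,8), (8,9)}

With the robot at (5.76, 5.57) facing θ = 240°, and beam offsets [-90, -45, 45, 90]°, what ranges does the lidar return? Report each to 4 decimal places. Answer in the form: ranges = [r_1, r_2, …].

ranges = [4.8600, 2.8574, 1.6254, 2.5865]

beam 1: φ=-90°, α=150°
  direction (-0.8660, 0.5000); cell (5,5); t to first gridline: x 0.8776, y 0.8600 (then +1.1547 / +2.0000)
    (5,6) via y @ 0.8600
    (4,6) via x @ 0.8776
    (3,6) via x @ 2.0323
    (3,7) via y @ 2.8600
    (2,7) via x @ 3.1870
    (1,7) via x @ 4.3417
    (1,8) via y @ 4.8600  # hit
  → r_1 = 4.8600
beam 2: φ=-45°, α=195°
  direction (-0.9659, -0.2588); cell (5,5); t to first gridline: x 0.7868, y 2.2023 (then +1.0353 / +3.8637)
    (4,5) via x @ 0.7868
    (3,5) via x @ 1.8221
    (3,4) via y @ 2.2023
    (2,4) via x @ 2.8574  # hit
  → r_2 = 2.8574
beam 3: φ=45°, α=285°
  direction (0.2588, -0.9659); cell (5,5); t to first gridline: x 0.9273, y 0.5901 (then +3.8637 / +1.0353)
    (5,4) via y @ 0.5901
    (6,4) via x @ 0.9273
    (6,3) via y @ 1.6254  # hit
  → r_3 = 1.6254
beam 4: φ=90°, α=330°
  direction (0.8660, -0.5000); cell (5,5); t to first gridline: x 0.2771, y 1.1400 (then +1.1547 / +2.0000)
    (6,5) via x @ 0.2771
    (6,4) via y @ 1.1400
    (7,4) via x @ 1.4318
    (8,4) via x @ 2.5865  # hit
  → r_4 = 2.5865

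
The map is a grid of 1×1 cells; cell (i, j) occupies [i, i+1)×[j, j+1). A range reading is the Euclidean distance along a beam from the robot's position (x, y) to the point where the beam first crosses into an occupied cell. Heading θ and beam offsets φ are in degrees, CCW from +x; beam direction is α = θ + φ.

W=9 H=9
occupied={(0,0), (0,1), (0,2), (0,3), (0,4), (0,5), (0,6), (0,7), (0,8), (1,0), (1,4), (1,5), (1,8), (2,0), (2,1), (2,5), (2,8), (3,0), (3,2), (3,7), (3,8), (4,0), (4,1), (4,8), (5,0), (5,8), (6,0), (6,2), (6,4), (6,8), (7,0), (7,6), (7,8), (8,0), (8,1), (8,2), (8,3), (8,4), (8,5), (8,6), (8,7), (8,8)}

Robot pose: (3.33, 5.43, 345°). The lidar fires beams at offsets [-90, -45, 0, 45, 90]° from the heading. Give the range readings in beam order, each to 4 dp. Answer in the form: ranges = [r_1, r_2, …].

ranges = [3.5510, 5.1153, 2.7642, 5.1400, 1.6254]

beam 1: φ=-90°, α=255°
  d=(-0.2588,-0.9659)  start (3,5)  tX=1.2750 tY=0.4452  stride 1/|dx|=3.8637 1/|dy|=1.0353
    cross y-line → (3,4), t=0.4452
    cross x-line → (2,4), t=1.2750
    cross y-line → (2,3), t=1.4804
    cross y-line → (2,2), t=2.5157
    cross y-line → (2,1), t=3.5510 (wall)
  → r_1 = 3.5510
beam 2: φ=-45°, α=300°
  d=(0.5000,-0.8660)  start (3,5)  tX=1.3400 tY=0.4965  stride 1/|dx|=2.0000 1/|dy|=1.1547
    cross y-line → (3,4), t=0.4965
    cross x-line → (4,4), t=1.3400
    cross y-line → (4,3), t=1.6512
    cross y-line → (4,2), t=2.8059
    cross x-line → (5,2), t=3.3400
    cross y-line → (5,1), t=3.9606
    cross y-line → (5,0), t=5.1153 (wall)
  → r_2 = 5.1153
beam 3: φ=0°, α=345°
  d=(0.9659,-0.2588)  start (3,5)  tX=0.6936 tY=1.6614  stride 1/|dx|=1.0353 1/|dy|=3.8637
    cross x-line → (4,5), t=0.6936
    cross y-line → (4,4), t=1.6614
    cross x-line → (5,4), t=1.7289
    cross x-line → (6,4), t=2.7642 (wall)
  → r_3 = 2.7642
beam 4: φ=45°, α=30°
  d=(0.8660,0.5000)  start (3,5)  tX=0.7736 tY=1.1400  stride 1/|dx|=1.1547 1/|dy|=2.0000
    cross x-line → (4,5), t=0.7736
    cross y-line → (4,6), t=1.1400
    cross x-line → (5,6), t=1.9283
    cross x-line → (6,6), t=3.0831
    cross y-line → (6,7), t=3.1400
    cross x-line → (7,7), t=4.2378
    cross y-line → (7,8), t=5.1400 (wall)
  → r_4 = 5.1400
beam 5: φ=90°, α=75°
  d=(0.2588,0.9659)  start (3,5)  tX=2.5887 tY=0.5901  stride 1/|dx|=3.8637 1/|dy|=1.0353
    cross y-line → (3,6), t=0.5901
    cross y-line → (3,7), t=1.6254 (wall)
  → r_5 = 1.6254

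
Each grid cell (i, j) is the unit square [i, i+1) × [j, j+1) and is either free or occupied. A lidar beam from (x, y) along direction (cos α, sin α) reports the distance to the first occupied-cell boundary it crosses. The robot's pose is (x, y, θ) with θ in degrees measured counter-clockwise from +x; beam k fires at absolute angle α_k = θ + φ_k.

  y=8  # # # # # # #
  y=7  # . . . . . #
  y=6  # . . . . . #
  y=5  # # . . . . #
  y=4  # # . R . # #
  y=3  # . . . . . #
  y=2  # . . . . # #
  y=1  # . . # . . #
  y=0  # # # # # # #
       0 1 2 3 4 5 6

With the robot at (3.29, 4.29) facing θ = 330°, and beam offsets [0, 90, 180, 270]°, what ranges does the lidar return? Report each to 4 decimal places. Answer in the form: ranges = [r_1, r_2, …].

beam 1: φ=0°, α=330°
  cosα=0.8660 sinα=-0.5000 | (3,4) | tMaxX 0.8198 tMaxY 0.5800 | tΔX 1.1547 tΔY 2.0000
    t=0.5800 [y] (3,3)
    t=0.8198 [x] (4,3)
    t=1.9745 [x] (5,3)
    t=2.5800 [y] (5,2) — stop
  → r_1 = 2.5800
beam 2: φ=90°, α=60°
  cosα=0.5000 sinα=0.8660 | (3,4) | tMaxX 1.4200 tMaxY 0.8198 | tΔX 2.0000 tΔY 1.1547
    t=0.8198 [y] (3,5)
    t=1.4200 [x] (4,5)
    t=1.9745 [y] (4,6)
    t=3.1292 [y] (4,7)
    t=3.4200 [x] (5,7)
    t=4.2839 [y] (5,8) — stop
  → r_2 = 4.2839
beam 3: φ=180°, α=150°
  cosα=-0.8660 sinα=0.5000 | (3,4) | tMaxX 0.3349 tMaxY 1.4200 | tΔX 1.1547 tΔY 2.0000
    t=0.3349 [x] (2,4)
    t=1.4200 [y] (2,5)
    t=1.4896 [x] (1,5) — stop
  → r_3 = 1.4896
beam 4: φ=270°, α=240°
  cosα=-0.5000 sinα=-0.8660 | (3,4) | tMaxX 0.5800 tMaxY 0.3349 | tΔX 2.0000 tΔY 1.1547
    t=0.3349 [y] (3,3)
    t=0.5800 [x] (2,3)
    t=1.4896 [y] (2,2)
    t=2.5800 [x] (1,2)
    t=2.6443 [y] (1,1)
    t=3.7990 [y] (1,0) — stop
  → r_4 = 3.7990

ranges = [2.5800, 4.2839, 1.4896, 3.7990]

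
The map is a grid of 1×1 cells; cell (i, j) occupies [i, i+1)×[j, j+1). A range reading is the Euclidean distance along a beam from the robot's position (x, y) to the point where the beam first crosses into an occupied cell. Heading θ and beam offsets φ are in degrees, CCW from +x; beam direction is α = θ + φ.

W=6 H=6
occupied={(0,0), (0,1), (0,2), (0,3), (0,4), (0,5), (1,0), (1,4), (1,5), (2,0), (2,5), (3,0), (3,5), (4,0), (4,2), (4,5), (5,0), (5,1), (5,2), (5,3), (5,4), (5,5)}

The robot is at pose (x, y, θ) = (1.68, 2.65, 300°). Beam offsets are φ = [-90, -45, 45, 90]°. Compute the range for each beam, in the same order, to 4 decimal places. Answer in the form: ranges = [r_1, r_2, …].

ranges = [0.7852, 1.7082, 2.4018, 3.8336]

beam 1: φ=-90°, α=210°
  dir = (cos 210°, sin 210°) = (-0.8660, -0.5000); from cell (1,2)
  next x-line at t=0.7852, next y-line at t=1.3000; Δt_x=1.1547, Δt_y=2.0000
    x: enter (0,2) at t=0.7852 ← occupied
  → r_1 = 0.7852
beam 2: φ=-45°, α=255°
  dir = (cos 255°, sin 255°) = (-0.2588, -0.9659); from cell (1,2)
  next x-line at t=2.6273, next y-line at t=0.6729; Δt_x=3.8637, Δt_y=1.0353
    y: enter (1,1) at t=0.6729
    y: enter (1,0) at t=1.7082 ← occupied
  → r_2 = 1.7082
beam 3: φ=45°, α=345°
  dir = (cos 345°, sin 345°) = (0.9659, -0.2588); from cell (1,2)
  next x-line at t=0.3313, next y-line at t=2.5114; Δt_x=1.0353, Δt_y=3.8637
    x: enter (2,2) at t=0.3313
    x: enter (3,2) at t=1.3666
    x: enter (4,2) at t=2.4018 ← occupied
  → r_3 = 2.4018
beam 4: φ=90°, α=30°
  dir = (cos 30°, sin 30°) = (0.8660, 0.5000); from cell (1,2)
  next x-line at t=0.3695, next y-line at t=0.7000; Δt_x=1.1547, Δt_y=2.0000
    x: enter (2,2) at t=0.3695
    y: enter (2,3) at t=0.7000
    x: enter (3,3) at t=1.5242
    x: enter (4,3) at t=2.6789
    y: enter (4,4) at t=2.7000
    x: enter (5,4) at t=3.8336 ← occupied
  → r_4 = 3.8336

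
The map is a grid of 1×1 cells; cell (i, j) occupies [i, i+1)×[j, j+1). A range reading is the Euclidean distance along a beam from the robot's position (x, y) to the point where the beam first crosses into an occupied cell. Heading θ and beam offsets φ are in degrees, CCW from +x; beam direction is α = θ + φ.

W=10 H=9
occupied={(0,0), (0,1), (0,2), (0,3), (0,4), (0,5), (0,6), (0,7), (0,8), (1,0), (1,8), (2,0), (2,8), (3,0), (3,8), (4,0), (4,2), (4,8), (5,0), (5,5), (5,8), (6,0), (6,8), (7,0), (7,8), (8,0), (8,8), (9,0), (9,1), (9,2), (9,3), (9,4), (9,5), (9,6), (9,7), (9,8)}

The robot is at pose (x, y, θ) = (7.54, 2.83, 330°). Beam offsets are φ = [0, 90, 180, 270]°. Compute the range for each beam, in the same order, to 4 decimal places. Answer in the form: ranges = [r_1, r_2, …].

beam 1: φ=0°, α=330°
  direction (0.8660, -0.5000); cell (7,2); t to first gridline: x 0.5312, y 1.6600 (then +1.1547 / +2.0000)
    (8,2) via x @ 0.5312
    (8,1) via y @ 1.6600
    (9,1) via x @ 1.6859  # hit
  → r_1 = 1.6859
beam 2: φ=90°, α=60°
  direction (0.5000, 0.8660); cell (7,2); t to first gridline: x 0.9200, y 0.1963 (then +2.0000 / +1.1547)
    (7,3) via y @ 0.1963
    (8,3) via x @ 0.9200
    (8,4) via y @ 1.3510
    (8,5) via y @ 2.5057
    (9,5) via x @ 2.9200  # hit
  → r_2 = 2.9200
beam 3: φ=180°, α=150°
  direction (-0.8660, 0.5000); cell (7,2); t to first gridline: x 0.6235, y 0.3400 (then +1.1547 / +2.0000)
    (7,3) via y @ 0.3400
    (6,3) via x @ 0.6235
    (5,3) via x @ 1.7782
    (5,4) via y @ 2.3400
    (4,4) via x @ 2.9329
    (3,4) via x @ 4.0876
    (3,5) via y @ 4.3400
    (2,5) via x @ 5.2423
    (2,6) via y @ 6.3400
    (1,6) via x @ 6.3970
    (0,6) via x @ 7.5517  # hit
  → r_3 = 7.5517
beam 4: φ=270°, α=240°
  direction (-0.5000, -0.8660); cell (7,2); t to first gridline: x 1.0800, y 0.9584 (then +2.0000 / +1.1547)
    (7,1) via y @ 0.9584
    (6,1) via x @ 1.0800
    (6,0) via y @ 2.1131  # hit
  → r_4 = 2.1131

ranges = [1.6859, 2.9200, 7.5517, 2.1131]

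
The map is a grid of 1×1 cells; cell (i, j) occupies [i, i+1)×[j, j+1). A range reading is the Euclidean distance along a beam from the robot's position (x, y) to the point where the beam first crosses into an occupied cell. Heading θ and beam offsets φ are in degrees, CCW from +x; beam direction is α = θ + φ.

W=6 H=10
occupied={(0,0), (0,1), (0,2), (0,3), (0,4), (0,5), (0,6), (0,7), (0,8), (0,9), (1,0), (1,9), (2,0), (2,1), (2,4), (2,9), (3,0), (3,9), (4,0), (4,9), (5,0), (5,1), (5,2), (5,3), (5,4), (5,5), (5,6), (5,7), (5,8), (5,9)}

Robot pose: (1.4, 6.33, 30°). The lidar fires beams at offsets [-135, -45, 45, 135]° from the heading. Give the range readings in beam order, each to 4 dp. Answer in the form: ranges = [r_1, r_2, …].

ranges = [1.5455, 3.7270, 2.7642, 0.4141]

beam 1: φ=-135°, α=255°
  direction (-0.2588, -0.9659); cell (1,6); t to first gridline: x 1.5455, y 0.3416 (then +3.8637 / +1.0353)
    (1,5) via y @ 0.3416
    (1,4) via y @ 1.3769
    (0,4) via x @ 1.5455  # hit
  → r_1 = 1.5455
beam 2: φ=-45°, α=345°
  direction (0.9659, -0.2588); cell (1,6); t to first gridline: x 0.6212, y 1.2750 (then +1.0353 / +3.8637)
    (2,6) via x @ 0.6212
    (2,5) via y @ 1.2750
    (3,5) via x @ 1.6564
    (4,5) via x @ 2.6917
    (5,5) via x @ 3.7270  # hit
  → r_2 = 3.7270
beam 3: φ=45°, α=75°
  direction (0.2588, 0.9659); cell (1,6); t to first gridline: x 2.3182, y 0.6936 (then +3.8637 / +1.0353)
    (1,7) via y @ 0.6936
    (1,8) via y @ 1.7289
    (2,8) via x @ 2.3182
    (2,9) via y @ 2.7642  # hit
  → r_3 = 2.7642
beam 4: φ=135°, α=165°
  direction (-0.9659, 0.2588); cell (1,6); t to first gridline: x 0.4141, y 2.5887 (then +1.0353 / +3.8637)
    (0,6) via x @ 0.4141  # hit
  → r_4 = 0.4141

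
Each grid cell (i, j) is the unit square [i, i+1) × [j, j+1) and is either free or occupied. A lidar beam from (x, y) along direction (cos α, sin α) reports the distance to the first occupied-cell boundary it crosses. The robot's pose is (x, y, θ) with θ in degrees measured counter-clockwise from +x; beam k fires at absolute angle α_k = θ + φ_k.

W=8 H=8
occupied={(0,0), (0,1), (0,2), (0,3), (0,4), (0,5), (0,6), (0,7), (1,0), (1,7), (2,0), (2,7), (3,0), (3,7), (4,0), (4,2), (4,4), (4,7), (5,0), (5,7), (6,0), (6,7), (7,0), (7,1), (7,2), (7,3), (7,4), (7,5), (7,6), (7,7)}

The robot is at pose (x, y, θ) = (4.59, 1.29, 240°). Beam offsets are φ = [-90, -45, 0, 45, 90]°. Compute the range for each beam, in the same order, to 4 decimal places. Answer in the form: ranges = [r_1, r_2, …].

ranges = [4.1454, 1.1205, 0.3349, 0.3002, 0.5800]

beam 1: φ=-90°, α=150°
  direction (-0.8660, 0.5000); cell (4,1); t to first gridline: x 0.6813, y 1.4200 (then +1.1547 / +2.0000)
    (3,1) via x @ 0.6813
    (3,2) via y @ 1.4200
    (2,2) via x @ 1.8360
    (1,2) via x @ 2.9907
    (1,3) via y @ 3.4200
    (0,3) via x @ 4.1454  # hit
  → r_1 = 4.1454
beam 2: φ=-45°, α=195°
  direction (-0.9659, -0.2588); cell (4,1); t to first gridline: x 0.6108, y 1.1205 (then +1.0353 / +3.8637)
    (3,1) via x @ 0.6108
    (3,0) via y @ 1.1205  # hit
  → r_2 = 1.1205
beam 3: φ=0°, α=240°
  direction (-0.5000, -0.8660); cell (4,1); t to first gridline: x 1.1800, y 0.3349 (then +2.0000 / +1.1547)
    (4,0) via y @ 0.3349  # hit
  → r_3 = 0.3349
beam 4: φ=45°, α=285°
  direction (0.2588, -0.9659); cell (4,1); t to first gridline: x 1.5841, y 0.3002 (then +3.8637 / +1.0353)
    (4,0) via y @ 0.3002  # hit
  → r_4 = 0.3002
beam 5: φ=90°, α=330°
  direction (0.8660, -0.5000); cell (4,1); t to first gridline: x 0.4734, y 0.5800 (then +1.1547 / +2.0000)
    (5,1) via x @ 0.4734
    (5,0) via y @ 0.5800  # hit
  → r_5 = 0.5800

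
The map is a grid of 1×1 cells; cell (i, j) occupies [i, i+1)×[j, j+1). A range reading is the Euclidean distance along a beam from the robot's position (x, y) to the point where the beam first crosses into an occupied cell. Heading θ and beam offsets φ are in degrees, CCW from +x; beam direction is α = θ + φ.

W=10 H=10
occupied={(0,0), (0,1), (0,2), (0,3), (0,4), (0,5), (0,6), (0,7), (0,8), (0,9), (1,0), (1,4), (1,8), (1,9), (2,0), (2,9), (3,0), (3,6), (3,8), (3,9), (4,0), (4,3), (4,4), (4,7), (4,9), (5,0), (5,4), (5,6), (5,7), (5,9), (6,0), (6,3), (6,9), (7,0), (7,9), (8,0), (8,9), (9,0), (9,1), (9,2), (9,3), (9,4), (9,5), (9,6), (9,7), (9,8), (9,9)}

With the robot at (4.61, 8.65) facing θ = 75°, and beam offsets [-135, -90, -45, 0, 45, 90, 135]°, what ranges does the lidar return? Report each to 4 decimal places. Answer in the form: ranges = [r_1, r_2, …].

ranges = [0.7506, 4.5449, 0.7000, 0.3623, 0.4041, 0.6315, 0.7044]

beam 1: φ=-135°, α=300°
  direction (0.5000, -0.8660); cell (4,8); t to first gridline: x 0.7800, y 0.7506 (then +2.0000 / +1.1547)
    (4,7) via y @ 0.7506  # hit
  → r_1 = 0.7506
beam 2: φ=-90°, α=345°
  direction (0.9659, -0.2588); cell (4,8); t to first gridline: x 0.4038, y 2.5114 (then +1.0353 / +3.8637)
    (5,8) via x @ 0.4038
    (6,8) via x @ 1.4390
    (7,8) via x @ 2.4743
    (7,7) via y @ 2.5114
    (8,7) via x @ 3.5096
    (9,7) via x @ 4.5449  # hit
  → r_2 = 4.5449
beam 3: φ=-45°, α=30°
  direction (0.8660, 0.5000); cell (4,8); t to first gridline: x 0.4503, y 0.7000 (then +1.1547 / +2.0000)
    (5,8) via x @ 0.4503
    (5,9) via y @ 0.7000  # hit
  → r_3 = 0.7000
beam 4: φ=0°, α=75°
  direction (0.2588, 0.9659); cell (4,8); t to first gridline: x 1.5068, y 0.3623 (then +3.8637 / +1.0353)
    (4,9) via y @ 0.3623  # hit
  → r_4 = 0.3623
beam 5: φ=45°, α=120°
  direction (-0.5000, 0.8660); cell (4,8); t to first gridline: x 1.2200, y 0.4041 (then +2.0000 / +1.1547)
    (4,9) via y @ 0.4041  # hit
  → r_5 = 0.4041
beam 6: φ=90°, α=165°
  direction (-0.9659, 0.2588); cell (4,8); t to first gridline: x 0.6315, y 1.3523 (then +1.0353 / +3.8637)
    (3,8) via x @ 0.6315  # hit
  → r_6 = 0.6315
beam 7: φ=135°, α=210°
  direction (-0.8660, -0.5000); cell (4,8); t to first gridline: x 0.7044, y 1.3000 (then +1.1547 / +2.0000)
    (3,8) via x @ 0.7044  # hit
  → r_7 = 0.7044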